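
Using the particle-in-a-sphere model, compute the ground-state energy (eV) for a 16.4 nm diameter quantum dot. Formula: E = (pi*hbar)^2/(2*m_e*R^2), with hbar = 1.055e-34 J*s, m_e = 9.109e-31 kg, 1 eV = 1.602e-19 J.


Radius R = 16.4/2 = 8.2 nm = 8.2e-09 m
E = (pi * 1.055e-34)^2 / (2 * 9.109e-31 * (8.2e-09)^2)
E(J) = 8.9676e-22
E = E(J) / 1.602e-19 = 0.0056 eV

0.0056


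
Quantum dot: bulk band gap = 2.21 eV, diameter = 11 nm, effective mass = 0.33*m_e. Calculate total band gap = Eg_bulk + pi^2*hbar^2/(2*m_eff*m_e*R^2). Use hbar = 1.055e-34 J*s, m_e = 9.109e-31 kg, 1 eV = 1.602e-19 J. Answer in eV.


Radius R = 11/2 nm = 5.5e-09 m
Confinement energy dE = pi^2 * hbar^2 / (2 * m_eff * m_e * R^2)
dE = pi^2 * (1.055e-34)^2 / (2 * 0.33 * 9.109e-31 * (5.5e-09)^2) J, divided by 1.602e-19 J/eV
dE = 0.0377 eV
Total band gap = E_g(bulk) + dE = 2.21 + 0.0377 = 2.2477 eV

2.2477


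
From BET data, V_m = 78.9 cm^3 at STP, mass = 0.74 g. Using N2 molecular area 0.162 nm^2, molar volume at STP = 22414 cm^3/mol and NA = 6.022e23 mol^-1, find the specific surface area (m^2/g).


Number of moles in monolayer = V_m / 22414 = 78.9 / 22414 = 0.00352012
Number of molecules = moles * NA = 0.00352012 * 6.022e23
SA = molecules * sigma / mass
SA = (78.9 / 22414) * 6.022e23 * 0.162e-18 / 0.74
SA = 464.1 m^2/g

464.1


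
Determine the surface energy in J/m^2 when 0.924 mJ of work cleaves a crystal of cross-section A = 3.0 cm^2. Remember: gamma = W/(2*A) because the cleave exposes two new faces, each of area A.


Convert: A = 3.0 cm^2 = 0.0003 m^2, W = 0.924 mJ = 0.000924 J
Cleaving exposes two faces of area A, so total new surface = 2*A and gamma = W / (2*A)
gamma = 0.000924 / (2 * 0.0003)
gamma = 1.54 J/m^2

1.54


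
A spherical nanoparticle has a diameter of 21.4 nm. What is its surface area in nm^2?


Radius r = 21.4/2 = 10.7 nm
Surface area SA = 4 * pi * r^2
SA = 4 * pi * (10.7)^2
SA = 1438.72 nm^2

1438.72


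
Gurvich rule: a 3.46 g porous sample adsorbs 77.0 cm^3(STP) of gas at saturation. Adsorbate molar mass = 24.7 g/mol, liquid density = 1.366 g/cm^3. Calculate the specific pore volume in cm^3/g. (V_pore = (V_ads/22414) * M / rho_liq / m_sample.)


Moles adsorbed n = V_ads / 22414 = 77.0 / 22414 = 3.435353e-03 mol
Liquid volume V_liq = n * M / rho_liq = 3.435353e-03 * 24.7 / 1.366 = 0.06212 cm^3
Specific pore volume V_pore = V_liq / m_sample = 0.06212 / 3.46
V_pore = 0.018 cm^3/g

0.018


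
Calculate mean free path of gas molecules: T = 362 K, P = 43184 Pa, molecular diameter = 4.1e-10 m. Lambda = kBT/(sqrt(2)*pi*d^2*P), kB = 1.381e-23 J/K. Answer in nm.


Mean free path: lambda = kB*T / (sqrt(2) * pi * d^2 * P)
lambda = 1.381e-23 * 362 / (sqrt(2) * pi * (4.1e-10)^2 * 43184)
lambda = 1.55005e-07 m
lambda = 155.01 nm

155.01


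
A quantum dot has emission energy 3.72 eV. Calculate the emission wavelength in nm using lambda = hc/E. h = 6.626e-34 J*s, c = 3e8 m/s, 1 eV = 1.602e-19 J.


Convert energy: E = 3.72 eV = 3.72 * 1.602e-19 = 5.95944e-19 J
lambda = h*c / E = 6.626e-34 * 3e8 / 5.95944e-19
lambda = 3.33555e-07 m = 333.6 nm

333.6


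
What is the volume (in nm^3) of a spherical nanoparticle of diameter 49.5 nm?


Radius r = 49.5/2 = 24.75 nm
Volume V = (4/3) * pi * r^3
V = (4/3) * pi * (24.75)^3
V = 63505.92 nm^3

63505.92


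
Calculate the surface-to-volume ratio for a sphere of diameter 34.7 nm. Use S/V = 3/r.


Radius r = 34.7/2 = 17.35 nm
S/V = 3 / r = 3 / 17.35
S/V = 0.1729 nm^-1

0.1729


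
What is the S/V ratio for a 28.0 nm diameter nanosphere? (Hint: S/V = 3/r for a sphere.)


Radius r = 28.0/2 = 14 nm
S/V = 3 / r = 3 / 14
S/V = 0.2143 nm^-1

0.2143


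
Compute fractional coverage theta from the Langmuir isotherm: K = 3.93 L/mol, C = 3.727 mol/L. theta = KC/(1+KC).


Langmuir isotherm: theta = K*C / (1 + K*C)
K*C = 3.93 * 3.727 = 14.64711
theta = 14.64711 / (1 + 14.64711) = 14.64711 / 15.64711
theta = 0.9361

0.9361


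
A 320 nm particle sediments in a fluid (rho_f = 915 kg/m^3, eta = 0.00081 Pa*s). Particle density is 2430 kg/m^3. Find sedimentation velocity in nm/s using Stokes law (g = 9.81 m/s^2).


Radius R = 320/2 nm = 1.6e-07 m
Density difference = 2430 - 915 = 1515 kg/m^3
v = 2 * R^2 * (rho_p - rho_f) * g / (9 * eta)
v = 2 * (1.6e-07)^2 * 1515 * 9.81 / (9 * 0.00081)
v = 1.04382e-07 m/s = 104.3816 nm/s

104.3816


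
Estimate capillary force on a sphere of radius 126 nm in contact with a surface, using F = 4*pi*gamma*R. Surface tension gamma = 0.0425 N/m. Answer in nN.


Convert radius: R = 126 nm = 1.26e-07 m
F = 4 * pi * gamma * R
F = 4 * pi * 0.0425 * 1.26e-07
F = 6.72929e-08 N = 67.2929 nN

67.2929


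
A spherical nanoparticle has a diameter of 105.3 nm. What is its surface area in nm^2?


Radius r = 105.3/2 = 52.65 nm
Surface area SA = 4 * pi * r^2
SA = 4 * pi * (52.65)^2
SA = 34834.26 nm^2

34834.26


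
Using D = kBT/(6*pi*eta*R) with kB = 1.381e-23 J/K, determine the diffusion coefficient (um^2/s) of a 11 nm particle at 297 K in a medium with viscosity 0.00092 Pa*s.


Radius R = 11/2 = 5.5 nm = 5.5e-09 m
D = kB*T / (6*pi*eta*R)
D = 1.381e-23 * 297 / (6 * pi * 0.00092 * 5.5e-09)
D = 4.3003e-11 m^2/s = 43.003 um^2/s

43.003


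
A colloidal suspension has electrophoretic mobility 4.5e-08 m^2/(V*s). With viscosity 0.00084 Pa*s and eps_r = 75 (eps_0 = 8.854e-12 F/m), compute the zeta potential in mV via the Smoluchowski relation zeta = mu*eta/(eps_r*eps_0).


Smoluchowski equation: zeta = mu * eta / (eps_r * eps_0)
zeta = 4.5e-08 * 0.00084 / (75 * 8.854e-12)
zeta = 0.056923 V = 56.92 mV

56.92


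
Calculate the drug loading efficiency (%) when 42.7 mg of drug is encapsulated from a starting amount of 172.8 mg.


Drug loading efficiency = (drug loaded / drug initial) * 100
DLE = 42.7 / 172.8 * 100
DLE = 0.2471 * 100
DLE = 24.71%

24.71


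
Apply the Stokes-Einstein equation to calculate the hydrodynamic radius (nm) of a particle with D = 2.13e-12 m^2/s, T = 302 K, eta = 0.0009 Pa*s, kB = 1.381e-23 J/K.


Stokes-Einstein: R = kB*T / (6*pi*eta*D)
R = 1.381e-23 * 302 / (6 * pi * 0.0009 * 2.13e-12)
R = 1.15419e-07 m = 115.42 nm

115.42


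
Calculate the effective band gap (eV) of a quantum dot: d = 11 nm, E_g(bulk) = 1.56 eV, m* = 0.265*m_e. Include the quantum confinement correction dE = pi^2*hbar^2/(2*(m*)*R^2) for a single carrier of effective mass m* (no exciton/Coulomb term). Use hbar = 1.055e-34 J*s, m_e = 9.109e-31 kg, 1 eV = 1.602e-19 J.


Radius R = 11/2 nm = 5.5e-09 m
Confinement energy dE = pi^2 * hbar^2 / (2 * m_eff * m_e * R^2)
dE = pi^2 * (1.055e-34)^2 / (2 * 0.265 * 9.109e-31 * (5.5e-09)^2) J, divided by 1.602e-19 J/eV
dE = 0.047 eV
Total band gap = E_g(bulk) + dE = 1.56 + 0.047 = 1.607 eV

1.607


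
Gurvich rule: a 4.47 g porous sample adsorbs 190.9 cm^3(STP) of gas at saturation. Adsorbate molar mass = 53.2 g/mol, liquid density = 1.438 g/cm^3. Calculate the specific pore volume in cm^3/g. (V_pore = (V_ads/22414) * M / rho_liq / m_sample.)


Moles adsorbed n = V_ads / 22414 = 190.9 / 22414 = 8.516998e-03 mol
Liquid volume V_liq = n * M / rho_liq = 8.516998e-03 * 53.2 / 1.438 = 0.31509 cm^3
Specific pore volume V_pore = V_liq / m_sample = 0.31509 / 4.47
V_pore = 0.0705 cm^3/g

0.0705


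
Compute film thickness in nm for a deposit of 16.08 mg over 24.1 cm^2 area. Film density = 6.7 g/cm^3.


Convert: m = 16.08 mg = 1.6080e-05 kg, A = 24.1 cm^2 = 2.4100e-03 m^2, rho = 6.7 g/cm^3 = 6700 kg/m^3
t = m / (A * rho)
t = 1.6080e-05 / (2.4100e-03 * 6700)
t = 9.9585e-07 m = 995.9 nm

995.9


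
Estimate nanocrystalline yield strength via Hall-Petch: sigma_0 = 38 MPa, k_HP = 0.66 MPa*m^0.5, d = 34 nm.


d = 34 nm = 3.4e-08 m
sqrt(d) = 0.0001843909
Hall-Petch contribution = k / sqrt(d) = 0.66 / 0.0001843909 = 3579.4 MPa
sigma = sigma_0 + k/sqrt(d) = 38 + 3579.4 = 3617.4 MPa

3617.4


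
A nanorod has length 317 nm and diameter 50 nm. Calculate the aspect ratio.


Aspect ratio AR = length / diameter
AR = 317 / 50
AR = 6.34

6.34


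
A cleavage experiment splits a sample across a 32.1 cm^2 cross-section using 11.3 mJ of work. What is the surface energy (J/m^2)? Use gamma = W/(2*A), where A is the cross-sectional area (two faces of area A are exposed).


Convert: A = 32.1 cm^2 = 0.00321 m^2, W = 11.3 mJ = 0.0113 J
Cleaving exposes two faces of area A, so total new surface = 2*A and gamma = W / (2*A)
gamma = 0.0113 / (2 * 0.00321)
gamma = 1.76 J/m^2

1.76


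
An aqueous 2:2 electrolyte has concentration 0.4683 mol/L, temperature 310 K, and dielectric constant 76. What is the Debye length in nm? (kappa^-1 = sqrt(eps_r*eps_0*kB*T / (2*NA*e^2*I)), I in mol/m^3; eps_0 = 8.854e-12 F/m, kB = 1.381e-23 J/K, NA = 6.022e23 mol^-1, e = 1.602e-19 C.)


Ionic strength I = 0.4683 * 2^2 * 1000 = 1873.2 mol/m^3
kappa^-1 = sqrt(76 * 8.854e-12 * 1.381e-23 * 310 / (2 * 6.022e23 * (1.602e-19)^2 * 1873.2))
kappa^-1 = 0.223 nm

0.223


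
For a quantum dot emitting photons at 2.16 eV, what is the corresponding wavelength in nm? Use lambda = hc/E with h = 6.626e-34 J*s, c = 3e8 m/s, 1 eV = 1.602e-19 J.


Convert energy: E = 2.16 eV = 2.16 * 1.602e-19 = 3.46032e-19 J
lambda = h*c / E = 6.626e-34 * 3e8 / 3.46032e-19
lambda = 5.74456e-07 m = 574.5 nm

574.5


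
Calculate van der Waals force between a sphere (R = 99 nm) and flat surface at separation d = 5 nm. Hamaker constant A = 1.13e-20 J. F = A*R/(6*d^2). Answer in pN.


Convert to SI: R = 99 nm = 9.9e-08 m, d = 5 nm = 5e-09 m
F = A * R / (6 * d^2)
F = 1.13e-20 * 9.9e-08 / (6 * (5e-09)^2)
F = 7.458e-12 N = 7.458 pN

7.458


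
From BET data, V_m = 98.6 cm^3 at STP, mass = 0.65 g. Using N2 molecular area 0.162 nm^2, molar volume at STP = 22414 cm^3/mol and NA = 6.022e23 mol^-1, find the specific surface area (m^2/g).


Number of moles in monolayer = V_m / 22414 = 98.6 / 22414 = 0.00439904
Number of molecules = moles * NA = 0.00439904 * 6.022e23
SA = molecules * sigma / mass
SA = (98.6 / 22414) * 6.022e23 * 0.162e-18 / 0.65
SA = 660.2 m^2/g

660.2


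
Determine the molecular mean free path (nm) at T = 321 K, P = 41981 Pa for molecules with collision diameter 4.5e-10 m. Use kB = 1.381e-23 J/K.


Mean free path: lambda = kB*T / (sqrt(2) * pi * d^2 * P)
lambda = 1.381e-23 * 321 / (sqrt(2) * pi * (4.5e-10)^2 * 41981)
lambda = 1.1737e-07 m
lambda = 117.37 nm

117.37


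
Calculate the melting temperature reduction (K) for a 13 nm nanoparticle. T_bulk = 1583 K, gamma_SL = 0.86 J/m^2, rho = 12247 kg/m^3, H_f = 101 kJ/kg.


Radius R = 13/2 = 6.5 nm = 6.5e-09 m
Convert H_f = 101 kJ/kg = 101000 J/kg
dT = 2 * gamma_SL * T_bulk / (rho * H_f * R)
dT = 2 * 0.86 * 1583 / (12247 * 101000 * 6.5e-09)
dT = 338.6 K

338.6


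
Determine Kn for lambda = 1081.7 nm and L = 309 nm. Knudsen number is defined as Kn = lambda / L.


Knudsen number Kn = lambda / L
Kn = 1081.7 / 309
Kn = 3.5006

3.5006


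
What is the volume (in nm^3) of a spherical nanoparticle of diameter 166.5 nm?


Radius r = 166.5/2 = 83.25 nm
Volume V = (4/3) * pi * r^3
V = (4/3) * pi * (83.25)^3
V = 2416803.47 nm^3

2416803.47


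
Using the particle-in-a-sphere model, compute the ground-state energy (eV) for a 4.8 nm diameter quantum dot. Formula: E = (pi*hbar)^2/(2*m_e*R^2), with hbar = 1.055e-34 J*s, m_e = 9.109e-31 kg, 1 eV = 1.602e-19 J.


Radius R = 4.8/2 = 2.4 nm = 2.4e-09 m
E = (pi * 1.055e-34)^2 / (2 * 9.109e-31 * (2.4e-09)^2)
E(J) = 1.04684e-20
E = E(J) / 1.602e-19 = 0.0653 eV

0.0653


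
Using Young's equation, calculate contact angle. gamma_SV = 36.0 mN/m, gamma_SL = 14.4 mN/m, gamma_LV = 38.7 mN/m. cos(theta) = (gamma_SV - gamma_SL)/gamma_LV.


cos(theta) = (gamma_SV - gamma_SL) / gamma_LV
cos(theta) = (36.0 - 14.4) / 38.7
cos(theta) = 0.55814
theta = arccos(0.55814) = 56.07 degrees

56.07


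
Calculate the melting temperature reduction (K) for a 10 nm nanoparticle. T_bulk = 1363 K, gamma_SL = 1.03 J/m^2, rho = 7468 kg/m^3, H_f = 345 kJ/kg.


Radius R = 10/2 = 5 nm = 5e-09 m
Convert H_f = 345 kJ/kg = 345000 J/kg
dT = 2 * gamma_SL * T_bulk / (rho * H_f * R)
dT = 2 * 1.03 * 1363 / (7468 * 345000 * 5e-09)
dT = 218.0 K

218.0


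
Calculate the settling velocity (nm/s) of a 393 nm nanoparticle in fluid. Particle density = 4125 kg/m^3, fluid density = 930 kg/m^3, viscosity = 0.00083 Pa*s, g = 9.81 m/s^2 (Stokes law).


Radius R = 393/2 nm = 1.965e-07 m
Density difference = 4125 - 930 = 3195 kg/m^3
v = 2 * R^2 * (rho_p - rho_f) * g / (9 * eta)
v = 2 * (1.965e-07)^2 * 3195 * 9.81 / (9 * 0.00083)
v = 3.24022e-07 m/s = 324.0219 nm/s

324.0219


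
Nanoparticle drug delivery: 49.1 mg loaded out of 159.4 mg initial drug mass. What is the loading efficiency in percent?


Drug loading efficiency = (drug loaded / drug initial) * 100
DLE = 49.1 / 159.4 * 100
DLE = 0.308 * 100
DLE = 30.8%

30.8


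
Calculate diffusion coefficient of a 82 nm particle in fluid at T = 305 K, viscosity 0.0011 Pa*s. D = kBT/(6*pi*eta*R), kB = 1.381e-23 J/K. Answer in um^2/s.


Radius R = 82/2 = 41 nm = 4.1e-08 m
D = kB*T / (6*pi*eta*R)
D = 1.381e-23 * 305 / (6 * pi * 0.0011 * 4.1e-08)
D = 4.95468e-12 m^2/s = 4.955 um^2/s

4.955


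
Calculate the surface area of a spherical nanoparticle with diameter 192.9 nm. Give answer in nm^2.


Radius r = 192.9/2 = 96.45 nm
Surface area SA = 4 * pi * r^2
SA = 4 * pi * (96.45)^2
SA = 116899.95 nm^2

116899.95


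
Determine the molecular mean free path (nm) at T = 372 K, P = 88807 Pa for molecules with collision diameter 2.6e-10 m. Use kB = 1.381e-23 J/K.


Mean free path: lambda = kB*T / (sqrt(2) * pi * d^2 * P)
lambda = 1.381e-23 * 372 / (sqrt(2) * pi * (2.6e-10)^2 * 88807)
lambda = 1.9261e-07 m
lambda = 192.61 nm

192.61


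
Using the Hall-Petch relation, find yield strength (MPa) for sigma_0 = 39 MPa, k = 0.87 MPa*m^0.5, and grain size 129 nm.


d = 129 nm = 1.29e-07 m
sqrt(d) = 0.0003591657
Hall-Petch contribution = k / sqrt(d) = 0.87 / 0.0003591657 = 2422.3 MPa
sigma = sigma_0 + k/sqrt(d) = 39 + 2422.3 = 2461.3 MPa

2461.3


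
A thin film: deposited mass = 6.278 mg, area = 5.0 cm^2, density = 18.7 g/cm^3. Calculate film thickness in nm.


Convert: m = 6.278 mg = 6.2780e-06 kg, A = 5.0 cm^2 = 5.0000e-04 m^2, rho = 18.7 g/cm^3 = 18700 kg/m^3
t = m / (A * rho)
t = 6.2780e-06 / (5.0000e-04 * 18700)
t = 6.7144e-07 m = 671.4 nm

671.4


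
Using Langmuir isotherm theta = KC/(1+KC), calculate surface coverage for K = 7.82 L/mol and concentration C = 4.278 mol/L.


Langmuir isotherm: theta = K*C / (1 + K*C)
K*C = 7.82 * 4.278 = 33.45396
theta = 33.45396 / (1 + 33.45396) = 33.45396 / 34.45396
theta = 0.971

0.971


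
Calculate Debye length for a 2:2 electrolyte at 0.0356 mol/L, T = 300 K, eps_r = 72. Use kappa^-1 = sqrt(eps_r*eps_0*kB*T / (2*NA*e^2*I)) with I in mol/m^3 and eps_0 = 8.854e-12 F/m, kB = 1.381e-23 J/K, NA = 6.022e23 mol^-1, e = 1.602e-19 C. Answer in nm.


Ionic strength I = 0.0356 * 2^2 * 1000 = 142.4 mol/m^3
kappa^-1 = sqrt(72 * 8.854e-12 * 1.381e-23 * 300 / (2 * 6.022e23 * (1.602e-19)^2 * 142.4))
kappa^-1 = 0.775 nm

0.775


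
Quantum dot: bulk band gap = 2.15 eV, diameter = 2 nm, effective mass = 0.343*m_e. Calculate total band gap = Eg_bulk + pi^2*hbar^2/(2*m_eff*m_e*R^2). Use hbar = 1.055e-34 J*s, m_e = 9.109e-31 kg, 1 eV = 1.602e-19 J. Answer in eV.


Radius R = 2/2 nm = 1e-09 m
Confinement energy dE = pi^2 * hbar^2 / (2 * m_eff * m_e * R^2)
dE = pi^2 * (1.055e-34)^2 / (2 * 0.343 * 9.109e-31 * (1e-09)^2) J, divided by 1.602e-19 J/eV
dE = 1.0974 eV
Total band gap = E_g(bulk) + dE = 2.15 + 1.0974 = 3.2474 eV

3.2474


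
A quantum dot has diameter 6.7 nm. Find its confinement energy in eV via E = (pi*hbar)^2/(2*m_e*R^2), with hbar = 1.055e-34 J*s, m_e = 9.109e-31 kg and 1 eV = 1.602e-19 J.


Radius R = 6.7/2 = 3.35 nm = 3.35e-09 m
E = (pi * 1.055e-34)^2 / (2 * 9.109e-31 * (3.35e-09)^2)
E(J) = 5.37297e-21
E = E(J) / 1.602e-19 = 0.0335 eV

0.0335


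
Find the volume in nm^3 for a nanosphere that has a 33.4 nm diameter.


Radius r = 33.4/2 = 16.7 nm
Volume V = (4/3) * pi * r^3
V = (4/3) * pi * (16.7)^3
V = 19509.14 nm^3

19509.14


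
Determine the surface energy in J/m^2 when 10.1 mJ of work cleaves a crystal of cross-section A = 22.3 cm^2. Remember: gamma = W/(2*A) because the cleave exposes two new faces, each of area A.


Convert: A = 22.3 cm^2 = 0.00223 m^2, W = 10.1 mJ = 0.0101 J
Cleaving exposes two faces of area A, so total new surface = 2*A and gamma = W / (2*A)
gamma = 0.0101 / (2 * 0.00223)
gamma = 2.265 J/m^2

2.265


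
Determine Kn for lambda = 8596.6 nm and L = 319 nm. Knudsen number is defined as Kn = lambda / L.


Knudsen number Kn = lambda / L
Kn = 8596.6 / 319
Kn = 26.9486

26.9486


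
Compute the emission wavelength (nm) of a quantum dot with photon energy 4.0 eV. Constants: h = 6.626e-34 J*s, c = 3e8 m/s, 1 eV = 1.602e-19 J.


Convert energy: E = 4.0 eV = 4.0 * 1.602e-19 = 6.408e-19 J
lambda = h*c / E = 6.626e-34 * 3e8 / 6.408e-19
lambda = 3.10206e-07 m = 310.2 nm

310.2


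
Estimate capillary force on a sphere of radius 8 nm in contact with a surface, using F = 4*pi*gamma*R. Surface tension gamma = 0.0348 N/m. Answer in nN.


Convert radius: R = 8 nm = 8e-09 m
F = 4 * pi * gamma * R
F = 4 * pi * 0.0348 * 8e-09
F = 3.49848e-09 N = 3.4985 nN

3.4985


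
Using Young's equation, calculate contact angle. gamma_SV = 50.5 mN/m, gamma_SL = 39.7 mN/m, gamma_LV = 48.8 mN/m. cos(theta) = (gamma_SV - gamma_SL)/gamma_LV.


cos(theta) = (gamma_SV - gamma_SL) / gamma_LV
cos(theta) = (50.5 - 39.7) / 48.8
cos(theta) = 0.221311
theta = arccos(0.221311) = 77.21 degrees

77.21


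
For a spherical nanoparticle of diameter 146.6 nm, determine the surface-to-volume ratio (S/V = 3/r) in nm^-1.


Radius r = 146.6/2 = 73.3 nm
S/V = 3 / r = 3 / 73.3
S/V = 0.0409 nm^-1

0.0409


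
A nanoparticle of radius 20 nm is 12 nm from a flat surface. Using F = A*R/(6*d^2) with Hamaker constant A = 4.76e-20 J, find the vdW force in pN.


Convert to SI: R = 20 nm = 2e-08 m, d = 12 nm = 1.2e-08 m
F = A * R / (6 * d^2)
F = 4.76e-20 * 2e-08 / (6 * (1.2e-08)^2)
F = 1.10185e-12 N = 1.102 pN

1.102


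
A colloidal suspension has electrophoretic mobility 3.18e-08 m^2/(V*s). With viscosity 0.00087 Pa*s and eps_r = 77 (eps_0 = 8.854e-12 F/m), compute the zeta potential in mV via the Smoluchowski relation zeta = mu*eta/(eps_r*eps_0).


Smoluchowski equation: zeta = mu * eta / (eps_r * eps_0)
zeta = 3.18e-08 * 0.00087 / (77 * 8.854e-12)
zeta = 0.04058 V = 40.58 mV

40.58


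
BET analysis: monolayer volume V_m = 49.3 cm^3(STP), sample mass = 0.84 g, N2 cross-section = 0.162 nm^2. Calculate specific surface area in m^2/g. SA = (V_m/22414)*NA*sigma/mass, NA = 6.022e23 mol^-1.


Number of moles in monolayer = V_m / 22414 = 49.3 / 22414 = 0.00219952
Number of molecules = moles * NA = 0.00219952 * 6.022e23
SA = molecules * sigma / mass
SA = (49.3 / 22414) * 6.022e23 * 0.162e-18 / 0.84
SA = 255.4 m^2/g

255.4


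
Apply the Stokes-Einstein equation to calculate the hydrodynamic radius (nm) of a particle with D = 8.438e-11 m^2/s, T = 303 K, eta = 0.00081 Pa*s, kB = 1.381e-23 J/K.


Stokes-Einstein: R = kB*T / (6*pi*eta*D)
R = 1.381e-23 * 303 / (6 * pi * 0.00081 * 8.438e-11)
R = 3.24796e-09 m = 3.25 nm

3.25


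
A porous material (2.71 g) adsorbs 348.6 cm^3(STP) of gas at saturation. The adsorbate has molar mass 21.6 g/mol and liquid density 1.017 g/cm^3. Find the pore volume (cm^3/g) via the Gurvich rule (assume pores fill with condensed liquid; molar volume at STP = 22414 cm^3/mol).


Moles adsorbed n = V_ads / 22414 = 348.6 / 22414 = 1.555278e-02 mol
Liquid volume V_liq = n * M / rho_liq = 1.555278e-02 * 21.6 / 1.017 = 0.33032 cm^3
Specific pore volume V_pore = V_liq / m_sample = 0.33032 / 2.71
V_pore = 0.1219 cm^3/g

0.1219


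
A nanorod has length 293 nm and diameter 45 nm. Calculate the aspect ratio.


Aspect ratio AR = length / diameter
AR = 293 / 45
AR = 6.51

6.51


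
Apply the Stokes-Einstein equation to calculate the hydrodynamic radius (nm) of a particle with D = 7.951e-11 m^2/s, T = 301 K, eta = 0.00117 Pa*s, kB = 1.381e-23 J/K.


Stokes-Einstein: R = kB*T / (6*pi*eta*D)
R = 1.381e-23 * 301 / (6 * pi * 0.00117 * 7.951e-11)
R = 2.37056e-09 m = 2.37 nm

2.37


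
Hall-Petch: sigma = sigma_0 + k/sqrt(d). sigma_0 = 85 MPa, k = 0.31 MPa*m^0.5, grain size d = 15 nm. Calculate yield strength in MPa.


d = 15 nm = 1.5e-08 m
sqrt(d) = 0.0001224745
Hall-Petch contribution = k / sqrt(d) = 0.31 / 0.0001224745 = 2531.1 MPa
sigma = sigma_0 + k/sqrt(d) = 85 + 2531.1 = 2616.1 MPa

2616.1


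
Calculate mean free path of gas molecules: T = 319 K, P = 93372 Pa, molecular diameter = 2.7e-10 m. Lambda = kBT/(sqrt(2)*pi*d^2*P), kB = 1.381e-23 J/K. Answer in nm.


Mean free path: lambda = kB*T / (sqrt(2) * pi * d^2 * P)
lambda = 1.381e-23 * 319 / (sqrt(2) * pi * (2.7e-10)^2 * 93372)
lambda = 1.45672e-07 m
lambda = 145.67 nm

145.67


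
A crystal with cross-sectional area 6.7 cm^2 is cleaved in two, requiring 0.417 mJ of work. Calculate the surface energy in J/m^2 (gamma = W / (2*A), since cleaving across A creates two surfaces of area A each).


Convert: A = 6.7 cm^2 = 0.00067 m^2, W = 0.417 mJ = 0.000417 J
Cleaving exposes two faces of area A, so total new surface = 2*A and gamma = W / (2*A)
gamma = 0.000417 / (2 * 0.00067)
gamma = 0.311 J/m^2

0.311


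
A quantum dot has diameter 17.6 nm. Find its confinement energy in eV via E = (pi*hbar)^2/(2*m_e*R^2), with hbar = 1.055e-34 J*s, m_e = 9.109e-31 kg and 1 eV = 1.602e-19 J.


Radius R = 17.6/2 = 8.8 nm = 8.8e-09 m
E = (pi * 1.055e-34)^2 / (2 * 9.109e-31 * (8.8e-09)^2)
E(J) = 7.78643e-22
E = E(J) / 1.602e-19 = 0.0049 eV

0.0049


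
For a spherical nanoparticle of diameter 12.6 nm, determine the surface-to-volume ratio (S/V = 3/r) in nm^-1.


Radius r = 12.6/2 = 6.3 nm
S/V = 3 / r = 3 / 6.3
S/V = 0.4762 nm^-1

0.4762


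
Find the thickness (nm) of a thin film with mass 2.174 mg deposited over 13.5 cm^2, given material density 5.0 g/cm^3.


Convert: m = 2.174 mg = 2.1740e-06 kg, A = 13.5 cm^2 = 1.3500e-03 m^2, rho = 5.0 g/cm^3 = 5000 kg/m^3
t = m / (A * rho)
t = 2.1740e-06 / (1.3500e-03 * 5000)
t = 3.2207e-07 m = 322.1 nm

322.1


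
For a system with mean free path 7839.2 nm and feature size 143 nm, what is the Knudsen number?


Knudsen number Kn = lambda / L
Kn = 7839.2 / 143
Kn = 54.8196

54.8196


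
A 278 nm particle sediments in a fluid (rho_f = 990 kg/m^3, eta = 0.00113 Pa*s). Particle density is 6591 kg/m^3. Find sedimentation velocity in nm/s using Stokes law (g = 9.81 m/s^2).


Radius R = 278/2 nm = 1.39e-07 m
Density difference = 6591 - 990 = 5601 kg/m^3
v = 2 * R^2 * (rho_p - rho_f) * g / (9 * eta)
v = 2 * (1.39e-07)^2 * 5601 * 9.81 / (9 * 0.00113)
v = 2.08772e-07 m/s = 208.7725 nm/s

208.7725


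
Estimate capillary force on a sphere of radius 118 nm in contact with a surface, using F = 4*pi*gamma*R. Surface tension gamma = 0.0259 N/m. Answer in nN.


Convert radius: R = 118 nm = 1.18e-07 m
F = 4 * pi * gamma * R
F = 4 * pi * 0.0259 * 1.18e-07
F = 3.84053e-08 N = 38.4053 nN

38.4053


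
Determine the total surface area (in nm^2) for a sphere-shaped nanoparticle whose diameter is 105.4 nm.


Radius r = 105.4/2 = 52.7 nm
Surface area SA = 4 * pi * r^2
SA = 4 * pi * (52.7)^2
SA = 34900.46 nm^2

34900.46


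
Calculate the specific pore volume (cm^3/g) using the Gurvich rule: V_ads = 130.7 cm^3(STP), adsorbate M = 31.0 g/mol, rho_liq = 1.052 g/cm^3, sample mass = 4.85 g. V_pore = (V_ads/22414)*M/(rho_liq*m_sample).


Moles adsorbed n = V_ads / 22414 = 130.7 / 22414 = 5.831177e-03 mol
Liquid volume V_liq = n * M / rho_liq = 5.831177e-03 * 31.0 / 1.052 = 0.17183 cm^3
Specific pore volume V_pore = V_liq / m_sample = 0.17183 / 4.85
V_pore = 0.0354 cm^3/g

0.0354


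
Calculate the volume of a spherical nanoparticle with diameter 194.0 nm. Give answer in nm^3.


Radius r = 194.0/2 = 97 nm
Volume V = (4/3) * pi * r^3
V = (4/3) * pi * (97)^3
V = 3822995.72 nm^3

3822995.72


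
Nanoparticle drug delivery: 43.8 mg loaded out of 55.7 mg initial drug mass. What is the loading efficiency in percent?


Drug loading efficiency = (drug loaded / drug initial) * 100
DLE = 43.8 / 55.7 * 100
DLE = 0.7864 * 100
DLE = 78.64%

78.64


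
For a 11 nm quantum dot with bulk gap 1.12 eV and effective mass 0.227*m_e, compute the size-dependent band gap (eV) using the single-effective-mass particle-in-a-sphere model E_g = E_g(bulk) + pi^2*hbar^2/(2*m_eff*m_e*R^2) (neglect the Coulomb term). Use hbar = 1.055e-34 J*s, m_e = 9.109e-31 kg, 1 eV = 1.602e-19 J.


Radius R = 11/2 nm = 5.5e-09 m
Confinement energy dE = pi^2 * hbar^2 / (2 * m_eff * m_e * R^2)
dE = pi^2 * (1.055e-34)^2 / (2 * 0.227 * 9.109e-31 * (5.5e-09)^2) J, divided by 1.602e-19 J/eV
dE = 0.0548 eV
Total band gap = E_g(bulk) + dE = 1.12 + 0.0548 = 1.1748 eV

1.1748


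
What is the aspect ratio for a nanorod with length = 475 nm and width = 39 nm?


Aspect ratio AR = length / diameter
AR = 475 / 39
AR = 12.18

12.18


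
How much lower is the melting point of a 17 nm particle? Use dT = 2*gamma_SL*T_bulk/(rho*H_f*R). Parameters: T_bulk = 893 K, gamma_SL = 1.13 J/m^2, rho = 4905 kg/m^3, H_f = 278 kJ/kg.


Radius R = 17/2 = 8.5 nm = 8.5e-09 m
Convert H_f = 278 kJ/kg = 278000 J/kg
dT = 2 * gamma_SL * T_bulk / (rho * H_f * R)
dT = 2 * 1.13 * 893 / (4905 * 278000 * 8.5e-09)
dT = 174.1 K

174.1


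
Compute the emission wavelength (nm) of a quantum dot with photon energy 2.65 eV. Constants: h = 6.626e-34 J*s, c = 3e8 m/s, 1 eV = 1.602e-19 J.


Convert energy: E = 2.65 eV = 2.65 * 1.602e-19 = 4.2453e-19 J
lambda = h*c / E = 6.626e-34 * 3e8 / 4.2453e-19
lambda = 4.68235e-07 m = 468.2 nm

468.2


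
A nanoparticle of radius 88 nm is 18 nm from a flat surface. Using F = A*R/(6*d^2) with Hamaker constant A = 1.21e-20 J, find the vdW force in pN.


Convert to SI: R = 88 nm = 8.8e-08 m, d = 18 nm = 1.8e-08 m
F = A * R / (6 * d^2)
F = 1.21e-20 * 8.8e-08 / (6 * (1.8e-08)^2)
F = 5.47737e-13 N = 0.548 pN

0.548


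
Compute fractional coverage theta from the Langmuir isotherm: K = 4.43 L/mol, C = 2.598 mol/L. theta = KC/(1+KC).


Langmuir isotherm: theta = K*C / (1 + K*C)
K*C = 4.43 * 2.598 = 11.50914
theta = 11.50914 / (1 + 11.50914) = 11.50914 / 12.50914
theta = 0.9201

0.9201


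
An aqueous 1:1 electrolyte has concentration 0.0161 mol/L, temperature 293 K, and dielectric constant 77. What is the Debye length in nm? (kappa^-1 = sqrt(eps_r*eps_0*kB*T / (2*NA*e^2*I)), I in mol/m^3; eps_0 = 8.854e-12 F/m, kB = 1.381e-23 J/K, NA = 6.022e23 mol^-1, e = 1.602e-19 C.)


Ionic strength I = 0.0161 * 1^2 * 1000 = 16.1 mol/m^3
kappa^-1 = sqrt(77 * 8.854e-12 * 1.381e-23 * 293 / (2 * 6.022e23 * (1.602e-19)^2 * 16.1))
kappa^-1 = 2.354 nm

2.354


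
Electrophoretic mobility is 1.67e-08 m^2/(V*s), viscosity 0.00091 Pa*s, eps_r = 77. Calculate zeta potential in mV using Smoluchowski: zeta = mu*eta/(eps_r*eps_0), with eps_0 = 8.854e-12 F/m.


Smoluchowski equation: zeta = mu * eta / (eps_r * eps_0)
zeta = 1.67e-08 * 0.00091 / (77 * 8.854e-12)
zeta = 0.022291 V = 22.29 mV

22.29


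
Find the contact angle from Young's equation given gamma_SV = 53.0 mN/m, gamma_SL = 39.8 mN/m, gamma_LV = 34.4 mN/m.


cos(theta) = (gamma_SV - gamma_SL) / gamma_LV
cos(theta) = (53.0 - 39.8) / 34.4
cos(theta) = 0.383721
theta = arccos(0.383721) = 67.44 degrees

67.44


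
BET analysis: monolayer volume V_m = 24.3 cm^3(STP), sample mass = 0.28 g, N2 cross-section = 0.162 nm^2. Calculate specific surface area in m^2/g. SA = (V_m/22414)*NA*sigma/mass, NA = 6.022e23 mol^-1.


Number of moles in monolayer = V_m / 22414 = 24.3 / 22414 = 0.00108414
Number of molecules = moles * NA = 0.00108414 * 6.022e23
SA = molecules * sigma / mass
SA = (24.3 / 22414) * 6.022e23 * 0.162e-18 / 0.28
SA = 377.7 m^2/g

377.7


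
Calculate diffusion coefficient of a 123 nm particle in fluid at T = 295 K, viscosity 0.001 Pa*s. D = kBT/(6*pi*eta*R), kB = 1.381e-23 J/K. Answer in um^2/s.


Radius R = 123/2 = 61.5 nm = 6.15e-08 m
D = kB*T / (6*pi*eta*R)
D = 1.381e-23 * 295 / (6 * pi * 0.001 * 6.15e-08)
D = 3.51431e-12 m^2/s = 3.514 um^2/s

3.514


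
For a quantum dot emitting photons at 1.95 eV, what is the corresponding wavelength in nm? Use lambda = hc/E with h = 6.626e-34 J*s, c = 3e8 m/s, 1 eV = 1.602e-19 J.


Convert energy: E = 1.95 eV = 1.95 * 1.602e-19 = 3.1239e-19 J
lambda = h*c / E = 6.626e-34 * 3e8 / 3.1239e-19
lambda = 6.3632e-07 m = 636.3 nm

636.3


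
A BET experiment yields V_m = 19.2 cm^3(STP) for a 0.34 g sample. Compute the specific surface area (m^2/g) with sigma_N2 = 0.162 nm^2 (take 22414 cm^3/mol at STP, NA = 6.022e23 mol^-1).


Number of moles in monolayer = V_m / 22414 = 19.2 / 22414 = 0.00085661
Number of molecules = moles * NA = 0.00085661 * 6.022e23
SA = molecules * sigma / mass
SA = (19.2 / 22414) * 6.022e23 * 0.162e-18 / 0.34
SA = 245.8 m^2/g

245.8


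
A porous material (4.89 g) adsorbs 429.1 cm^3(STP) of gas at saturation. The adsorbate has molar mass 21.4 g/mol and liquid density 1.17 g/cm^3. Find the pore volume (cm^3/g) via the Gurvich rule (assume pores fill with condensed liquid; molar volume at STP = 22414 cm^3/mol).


Moles adsorbed n = V_ads / 22414 = 429.1 / 22414 = 1.914428e-02 mol
Liquid volume V_liq = n * M / rho_liq = 1.914428e-02 * 21.4 / 1.17 = 0.35016 cm^3
Specific pore volume V_pore = V_liq / m_sample = 0.35016 / 4.89
V_pore = 0.0716 cm^3/g

0.0716


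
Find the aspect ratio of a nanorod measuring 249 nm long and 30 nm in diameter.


Aspect ratio AR = length / diameter
AR = 249 / 30
AR = 8.3

8.3


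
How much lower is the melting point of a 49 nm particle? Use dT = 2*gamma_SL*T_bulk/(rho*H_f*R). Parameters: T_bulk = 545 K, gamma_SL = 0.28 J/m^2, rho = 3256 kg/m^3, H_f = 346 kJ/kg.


Radius R = 49/2 = 24.5 nm = 2.45e-08 m
Convert H_f = 346 kJ/kg = 346000 J/kg
dT = 2 * gamma_SL * T_bulk / (rho * H_f * R)
dT = 2 * 0.28 * 545 / (3256 * 346000 * 2.45e-08)
dT = 11.1 K

11.1


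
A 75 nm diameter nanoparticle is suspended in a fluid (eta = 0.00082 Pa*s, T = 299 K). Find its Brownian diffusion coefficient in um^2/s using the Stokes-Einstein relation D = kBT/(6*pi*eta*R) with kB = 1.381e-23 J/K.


Radius R = 75/2 = 37.5 nm = 3.75e-08 m
D = kB*T / (6*pi*eta*R)
D = 1.381e-23 * 299 / (6 * pi * 0.00082 * 3.75e-08)
D = 7.12391e-12 m^2/s = 7.124 um^2/s

7.124


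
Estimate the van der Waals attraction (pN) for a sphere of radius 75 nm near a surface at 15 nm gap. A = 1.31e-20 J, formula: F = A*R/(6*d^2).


Convert to SI: R = 75 nm = 7.5e-08 m, d = 15 nm = 1.5e-08 m
F = A * R / (6 * d^2)
F = 1.31e-20 * 7.5e-08 / (6 * (1.5e-08)^2)
F = 7.27778e-13 N = 0.728 pN

0.728


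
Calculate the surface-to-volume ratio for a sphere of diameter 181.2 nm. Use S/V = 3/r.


Radius r = 181.2/2 = 90.6 nm
S/V = 3 / r = 3 / 90.6
S/V = 0.0331 nm^-1

0.0331


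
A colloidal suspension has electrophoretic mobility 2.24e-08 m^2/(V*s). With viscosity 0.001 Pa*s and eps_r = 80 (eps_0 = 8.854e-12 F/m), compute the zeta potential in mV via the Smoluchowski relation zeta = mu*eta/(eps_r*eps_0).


Smoluchowski equation: zeta = mu * eta / (eps_r * eps_0)
zeta = 2.24e-08 * 0.001 / (80 * 8.854e-12)
zeta = 0.031624 V = 31.62 mV

31.62


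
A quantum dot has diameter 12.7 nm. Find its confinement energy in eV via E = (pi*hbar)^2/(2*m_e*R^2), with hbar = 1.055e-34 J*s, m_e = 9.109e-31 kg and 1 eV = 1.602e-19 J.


Radius R = 12.7/2 = 6.35 nm = 6.35e-09 m
E = (pi * 1.055e-34)^2 / (2 * 9.109e-31 * (6.35e-09)^2)
E(J) = 1.4954e-21
E = E(J) / 1.602e-19 = 0.0093 eV

0.0093


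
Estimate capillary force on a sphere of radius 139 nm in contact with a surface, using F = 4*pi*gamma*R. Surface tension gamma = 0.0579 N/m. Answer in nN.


Convert radius: R = 139 nm = 1.39e-07 m
F = 4 * pi * gamma * R
F = 4 * pi * 0.0579 * 1.39e-07
F = 1.01135e-07 N = 101.1354 nN

101.1354


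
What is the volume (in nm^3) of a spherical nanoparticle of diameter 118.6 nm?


Radius r = 118.6/2 = 59.3 nm
Volume V = (4/3) * pi * r^3
V = (4/3) * pi * (59.3)^3
V = 873479.44 nm^3

873479.44


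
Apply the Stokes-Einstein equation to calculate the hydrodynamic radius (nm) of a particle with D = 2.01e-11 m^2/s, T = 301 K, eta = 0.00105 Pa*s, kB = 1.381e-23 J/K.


Stokes-Einstein: R = kB*T / (6*pi*eta*D)
R = 1.381e-23 * 301 / (6 * pi * 0.00105 * 2.01e-11)
R = 1.0449e-08 m = 10.45 nm

10.45


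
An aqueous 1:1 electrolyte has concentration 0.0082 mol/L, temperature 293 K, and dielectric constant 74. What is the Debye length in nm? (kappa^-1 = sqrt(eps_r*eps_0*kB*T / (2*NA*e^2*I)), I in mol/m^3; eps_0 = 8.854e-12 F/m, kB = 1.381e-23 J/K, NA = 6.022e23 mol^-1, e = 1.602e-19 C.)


Ionic strength I = 0.0082 * 1^2 * 1000 = 8.2 mol/m^3
kappa^-1 = sqrt(74 * 8.854e-12 * 1.381e-23 * 293 / (2 * 6.022e23 * (1.602e-19)^2 * 8.2))
kappa^-1 = 3.234 nm

3.234


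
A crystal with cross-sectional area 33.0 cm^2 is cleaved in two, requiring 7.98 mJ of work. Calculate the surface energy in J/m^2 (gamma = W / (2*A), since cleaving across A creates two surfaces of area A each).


Convert: A = 33.0 cm^2 = 0.0033 m^2, W = 7.98 mJ = 0.00798 J
Cleaving exposes two faces of area A, so total new surface = 2*A and gamma = W / (2*A)
gamma = 0.00798 / (2 * 0.0033)
gamma = 1.209 J/m^2

1.209


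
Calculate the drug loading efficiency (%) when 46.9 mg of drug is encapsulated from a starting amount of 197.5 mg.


Drug loading efficiency = (drug loaded / drug initial) * 100
DLE = 46.9 / 197.5 * 100
DLE = 0.2375 * 100
DLE = 23.75%

23.75


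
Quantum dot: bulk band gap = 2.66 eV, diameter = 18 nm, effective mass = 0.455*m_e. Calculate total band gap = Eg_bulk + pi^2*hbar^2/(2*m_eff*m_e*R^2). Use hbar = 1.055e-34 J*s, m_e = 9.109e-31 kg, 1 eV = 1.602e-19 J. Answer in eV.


Radius R = 18/2 nm = 9e-09 m
Confinement energy dE = pi^2 * hbar^2 / (2 * m_eff * m_e * R^2)
dE = pi^2 * (1.055e-34)^2 / (2 * 0.455 * 9.109e-31 * (9e-09)^2) J, divided by 1.602e-19 J/eV
dE = 0.0102 eV
Total band gap = E_g(bulk) + dE = 2.66 + 0.0102 = 2.6702 eV

2.6702


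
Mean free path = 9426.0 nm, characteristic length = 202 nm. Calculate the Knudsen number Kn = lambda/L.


Knudsen number Kn = lambda / L
Kn = 9426.0 / 202
Kn = 46.6634

46.6634


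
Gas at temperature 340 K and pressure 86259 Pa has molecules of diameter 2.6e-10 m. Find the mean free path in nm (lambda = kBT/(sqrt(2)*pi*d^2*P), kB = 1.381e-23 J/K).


Mean free path: lambda = kB*T / (sqrt(2) * pi * d^2 * P)
lambda = 1.381e-23 * 340 / (sqrt(2) * pi * (2.6e-10)^2 * 86259)
lambda = 1.81241e-07 m
lambda = 181.24 nm

181.24


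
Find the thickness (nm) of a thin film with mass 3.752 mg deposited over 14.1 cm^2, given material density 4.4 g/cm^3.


Convert: m = 3.752 mg = 3.7520e-06 kg, A = 14.1 cm^2 = 1.4100e-03 m^2, rho = 4.4 g/cm^3 = 4400 kg/m^3
t = m / (A * rho)
t = 3.7520e-06 / (1.4100e-03 * 4400)
t = 6.0477e-07 m = 604.8 nm

604.8


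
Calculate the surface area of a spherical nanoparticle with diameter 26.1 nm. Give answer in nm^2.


Radius r = 26.1/2 = 13.05 nm
Surface area SA = 4 * pi * r^2
SA = 4 * pi * (13.05)^2
SA = 2140.08 nm^2

2140.08


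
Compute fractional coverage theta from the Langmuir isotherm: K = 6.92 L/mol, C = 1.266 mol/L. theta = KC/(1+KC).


Langmuir isotherm: theta = K*C / (1 + K*C)
K*C = 6.92 * 1.266 = 8.76072
theta = 8.76072 / (1 + 8.76072) = 8.76072 / 9.76072
theta = 0.8975

0.8975


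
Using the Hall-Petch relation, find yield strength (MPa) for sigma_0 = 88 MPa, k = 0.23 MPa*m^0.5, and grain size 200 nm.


d = 200 nm = 2e-07 m
sqrt(d) = 0.0004472136
Hall-Petch contribution = k / sqrt(d) = 0.23 / 0.0004472136 = 514.3 MPa
sigma = sigma_0 + k/sqrt(d) = 88 + 514.3 = 602.3 MPa

602.3


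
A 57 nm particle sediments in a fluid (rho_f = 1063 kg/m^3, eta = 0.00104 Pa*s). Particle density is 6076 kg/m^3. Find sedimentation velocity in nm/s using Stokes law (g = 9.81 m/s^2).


Radius R = 57/2 nm = 2.85e-08 m
Density difference = 6076 - 1063 = 5013 kg/m^3
v = 2 * R^2 * (rho_p - rho_f) * g / (9 * eta)
v = 2 * (2.85e-08)^2 * 5013 * 9.81 / (9 * 0.00104)
v = 8.53514e-09 m/s = 8.5351 nm/s

8.5351


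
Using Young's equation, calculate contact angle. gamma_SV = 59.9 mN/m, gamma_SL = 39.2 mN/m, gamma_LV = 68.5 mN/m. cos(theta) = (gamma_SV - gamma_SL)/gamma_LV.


cos(theta) = (gamma_SV - gamma_SL) / gamma_LV
cos(theta) = (59.9 - 39.2) / 68.5
cos(theta) = 0.30219
theta = arccos(0.30219) = 72.41 degrees

72.41


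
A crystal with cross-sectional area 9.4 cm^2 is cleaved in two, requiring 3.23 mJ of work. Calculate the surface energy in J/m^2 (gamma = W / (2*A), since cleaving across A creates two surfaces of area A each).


Convert: A = 9.4 cm^2 = 0.00094 m^2, W = 3.23 mJ = 0.00323 J
Cleaving exposes two faces of area A, so total new surface = 2*A and gamma = W / (2*A)
gamma = 0.00323 / (2 * 0.00094)
gamma = 1.718 J/m^2

1.718


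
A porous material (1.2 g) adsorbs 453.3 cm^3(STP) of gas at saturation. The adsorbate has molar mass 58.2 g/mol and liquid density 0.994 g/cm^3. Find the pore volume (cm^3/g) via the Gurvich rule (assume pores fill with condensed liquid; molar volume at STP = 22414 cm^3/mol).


Moles adsorbed n = V_ads / 22414 = 453.3 / 22414 = 2.022397e-02 mol
Liquid volume V_liq = n * M / rho_liq = 2.022397e-02 * 58.2 / 0.994 = 1.18414 cm^3
Specific pore volume V_pore = V_liq / m_sample = 1.18414 / 1.2
V_pore = 0.9868 cm^3/g

0.9868


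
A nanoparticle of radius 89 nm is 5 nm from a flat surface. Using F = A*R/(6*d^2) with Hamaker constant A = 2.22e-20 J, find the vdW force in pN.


Convert to SI: R = 89 nm = 8.9e-08 m, d = 5 nm = 5e-09 m
F = A * R / (6 * d^2)
F = 2.22e-20 * 8.9e-08 / (6 * (5e-09)^2)
F = 1.3172e-11 N = 13.172 pN

13.172


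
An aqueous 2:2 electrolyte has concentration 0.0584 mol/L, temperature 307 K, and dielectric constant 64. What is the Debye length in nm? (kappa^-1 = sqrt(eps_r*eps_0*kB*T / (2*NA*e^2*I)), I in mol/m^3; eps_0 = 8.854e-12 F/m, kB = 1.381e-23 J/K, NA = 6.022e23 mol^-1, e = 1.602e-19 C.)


Ionic strength I = 0.0584 * 2^2 * 1000 = 233.6 mol/m^3
kappa^-1 = sqrt(64 * 8.854e-12 * 1.381e-23 * 307 / (2 * 6.022e23 * (1.602e-19)^2 * 233.6))
kappa^-1 = 0.577 nm

0.577


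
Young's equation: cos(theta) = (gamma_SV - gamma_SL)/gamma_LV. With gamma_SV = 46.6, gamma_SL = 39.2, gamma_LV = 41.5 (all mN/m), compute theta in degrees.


cos(theta) = (gamma_SV - gamma_SL) / gamma_LV
cos(theta) = (46.6 - 39.2) / 41.5
cos(theta) = 0.178313
theta = arccos(0.178313) = 79.73 degrees

79.73


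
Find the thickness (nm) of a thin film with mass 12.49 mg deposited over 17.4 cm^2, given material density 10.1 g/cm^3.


Convert: m = 12.49 mg = 1.2490e-05 kg, A = 17.4 cm^2 = 1.7400e-03 m^2, rho = 10.1 g/cm^3 = 10100 kg/m^3
t = m / (A * rho)
t = 1.2490e-05 / (1.7400e-03 * 10100)
t = 7.1071e-07 m = 710.7 nm

710.7


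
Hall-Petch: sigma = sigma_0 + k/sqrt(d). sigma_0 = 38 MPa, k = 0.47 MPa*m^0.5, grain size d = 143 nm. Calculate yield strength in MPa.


d = 143 nm = 1.43e-07 m
sqrt(d) = 0.0003781534
Hall-Petch contribution = k / sqrt(d) = 0.47 / 0.0003781534 = 1242.9 MPa
sigma = sigma_0 + k/sqrt(d) = 38 + 1242.9 = 1280.9 MPa

1280.9


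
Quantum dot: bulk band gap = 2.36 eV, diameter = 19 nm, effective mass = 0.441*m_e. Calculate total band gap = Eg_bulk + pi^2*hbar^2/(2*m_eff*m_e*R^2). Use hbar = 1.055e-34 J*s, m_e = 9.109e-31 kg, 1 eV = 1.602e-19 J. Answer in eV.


Radius R = 19/2 nm = 9.5e-09 m
Confinement energy dE = pi^2 * hbar^2 / (2 * m_eff * m_e * R^2)
dE = pi^2 * (1.055e-34)^2 / (2 * 0.441 * 9.109e-31 * (9.5e-09)^2) J, divided by 1.602e-19 J/eV
dE = 0.0095 eV
Total band gap = E_g(bulk) + dE = 2.36 + 0.0095 = 2.3695 eV

2.3695


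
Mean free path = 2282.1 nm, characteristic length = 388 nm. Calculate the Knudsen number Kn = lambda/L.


Knudsen number Kn = lambda / L
Kn = 2282.1 / 388
Kn = 5.8817

5.8817


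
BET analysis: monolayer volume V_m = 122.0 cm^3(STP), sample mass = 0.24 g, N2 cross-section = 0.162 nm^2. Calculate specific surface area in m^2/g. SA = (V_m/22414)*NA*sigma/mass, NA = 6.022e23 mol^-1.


Number of moles in monolayer = V_m / 22414 = 122.0 / 22414 = 0.00544303
Number of molecules = moles * NA = 0.00544303 * 6.022e23
SA = molecules * sigma / mass
SA = (122.0 / 22414) * 6.022e23 * 0.162e-18 / 0.24
SA = 2212.5 m^2/g

2212.5
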